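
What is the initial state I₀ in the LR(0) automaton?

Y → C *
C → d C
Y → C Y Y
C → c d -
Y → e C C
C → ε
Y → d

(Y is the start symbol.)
{ [C → . c d -], [C → . d C], [C → .], [Y → . C *], [Y → . C Y Y], [Y → . d], [Y → . e C C], [Y' → . Y] }

First, augment the grammar with Y' → Y
I₀ = CLOSURE({ [Y' → . Y] }):
  [Y' → . Y] has the dot before Y: add [Y → . C *], [Y → . C Y Y], [Y → . e C C], [Y → . d]
  [Y → . C *] has the dot before C: add [C → . d C], [C → . c d -], [C → .]
No further items can be added.

I₀ = { [C → . c d -], [C → . d C], [C → .], [Y → . C *], [Y → . C Y Y], [Y → . d], [Y → . e C C], [Y' → . Y] }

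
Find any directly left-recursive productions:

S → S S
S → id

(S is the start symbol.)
Yes, S is left-recursive

S → S S: LEFT RECURSIVE (starts with S)
S → id: starts with id

The grammar has direct left recursion on: S.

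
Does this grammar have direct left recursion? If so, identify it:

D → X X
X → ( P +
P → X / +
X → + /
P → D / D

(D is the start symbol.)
No direct left recursion

Direct left recursion occurs when N → N α for some non-terminal N (the right-hand side begins with the left-hand side itself).

D → X X: starts with X
X → ( P +: starts with '('
P → X / +: starts with X
X → + /: starts with '+'
P → D / D: starts with D

No direct left recursion found.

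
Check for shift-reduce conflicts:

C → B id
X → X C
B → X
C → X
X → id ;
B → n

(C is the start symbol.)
A shift-reduce conflict occurs when an LR(0) state has both:
  - a complete (reduce) item [A → α .] (dot at the end), and
  - a shift item [B → β . c γ] (dot before a terminal).

Augment with C' → C and build the canonical LR(0) collection (I0 = CLOSURE({[C' → . C]}), then GOTO on every symbol after a dot until no new states appear). It has 9 states:
  I0: { [B → . X], [B → . n], [C → . B id], [C → . X], [C' → . C], [X → . X C], [X → . id ;] }  — shift
  I1: { [C → B . id] }  — shift
  I2: { [C' → C .] }  — accept
  I3: { [B → . X], [B → . n], [B → X .], [C → . B id], [C → . X], [C → X .], [X → . X C], [X → . id ;], [X → X . C] }  — shift, 2 reduces
  I4: { [X → id . ;] }  — shift
  I5: { [B → n .] }  — reduce
  I6: { [X → id ; .] }  — reduce
  I7: { [X → X C .] }  — reduce
  I8: { [C → B id .] }  — reduce

I3 contains reduce items [B → X .], [C → X .] and shift items [B → . n], [X → . id ;] — shift-reduce conflict.

Answer: Yes — I3: [B → X .] vs [B → . n]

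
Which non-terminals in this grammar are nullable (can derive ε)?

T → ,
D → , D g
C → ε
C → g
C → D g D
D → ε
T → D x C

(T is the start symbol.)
{ 'C', 'D' }

A non-terminal is nullable if it can derive ε (the empty string): either it has an ε-production, or it has a production whose right-hand side consists entirely of nullable non-terminals.

ε-productions: C → ε, D → ε
So C, D are immediately nullable.
No further non-terminal can be added: every production for the remaining non-terminals contains a terminal or a non-nullable non-terminal.
Nullable = { 'C', 'D' }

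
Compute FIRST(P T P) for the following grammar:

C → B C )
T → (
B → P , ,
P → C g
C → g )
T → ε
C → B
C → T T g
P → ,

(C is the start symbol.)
{ '(', ',', 'g' }

FIRST sets of the non-terminals involved (from the grammar, by fixed-point iteration):
  FIRST(P) = { '(', ',', 'g' }

To compute FIRST(P T P), process the symbols left to right:
Symbol P is a non-terminal. Add FIRST(P) \ {ε} = { '(', ',', 'g' }
P is not nullable (ε ∉ FIRST(P)), so stop here.
FIRST(P T P) = { '(', ',', 'g' }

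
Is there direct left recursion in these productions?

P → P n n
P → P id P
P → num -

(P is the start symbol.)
Yes, P is left-recursive

Direct left recursion occurs when N → N α for some non-terminal N (the right-hand side begins with the left-hand side itself).

P → P n n: LEFT RECURSIVE (starts with P)
P → P id P: LEFT RECURSIVE (starts with P)
P → num -: starts with num

The grammar has direct left recursion on: P.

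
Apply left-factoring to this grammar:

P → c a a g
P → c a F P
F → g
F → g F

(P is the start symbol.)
P → c a P'
P' → a g
P' → F P
F → g F'
F' → ε
F' → F

Left-factoring transforms A → αβ₁ | αβ₂ into A → αA' and A' → β₁ | β₂
(α is the longest common prefix among the alternatives). Repeat until
no nonterminal has two alternatives with a common prefix.

Round 1: P has alternatives sharing prefix 'c a'. Introduce P': P → c a P'
  Add: P' → a g
  Add: P' → F P

Round 2: F has alternatives sharing prefix 'g'. Introduce F': F → g F'
  Add: F' → ε
  Add: F' → F

No remaining common prefixes — done.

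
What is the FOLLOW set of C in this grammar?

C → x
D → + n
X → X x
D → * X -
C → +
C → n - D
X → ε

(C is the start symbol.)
{ $ }

C is the start symbol, so $ ∈ FOLLOW(C).
C does not occur on any right-hand side.

Taking the union: FOLLOW(C) = { $ }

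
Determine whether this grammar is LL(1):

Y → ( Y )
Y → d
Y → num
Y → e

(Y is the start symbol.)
A grammar is LL(1) if for each non-terminal N with multiple productions, the predict sets of those productions are pairwise disjoint, where PREDICT(N → α) = (FIRST(α) \ {ε}) ∪ (FOLLOW(N) if α ⇒* ε).

For Y:
  PREDICT(Y → '(' Y ')') = { '(' }
  PREDICT(Y → d) = { 'd' }
  PREDICT(Y → num) = { 'num' }
  PREDICT(Y → e) = { 'e' }

All predict sets are disjoint. The grammar IS LL(1).

Answer: Yes, the grammar is LL(1).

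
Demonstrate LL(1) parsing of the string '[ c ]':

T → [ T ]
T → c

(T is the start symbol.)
LL(1) parsing maintains a stack (initially the start symbol over $) and the input. At each step: if the stack top is a terminal, match it against the current input token; if it is a non-terminal N, replace it with the RHS of M[N, lookahead] (the unique production whose predict set contains the lookahead).

Stack is shown with the top on the left.

Stack    Input    Action
------------------------
T $      [ c ] $  output T → [ T ]
[ T ] $  [ c ] $  match '['
T ] $    c ] $    output T → c
c ] $    c ] $    match 'c'
] $      ] $      match ']'
$        $        accept

The string is accepted.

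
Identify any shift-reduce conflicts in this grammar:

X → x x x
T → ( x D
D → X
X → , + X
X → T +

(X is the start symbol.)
A shift-reduce conflict occurs when an LR(0) state has both:
  - a complete (reduce) item [A → α .] (dot at the end), and
  - a shift item [B → β . c γ] (dot before a terminal).

Augment with X' → X and build the canonical LR(0) collection (I0 = CLOSURE({[X' → . X]}), then GOTO on every symbol after a dot until no new states appear). It has 14 states:
  I0: { [T → . ( x D], [X → . , + X], [X → . T +], [X → . x x x], [X' → . X] }  — shift
  I1: { [T → ( . x D] }  — shift
  I2: { [X → , . + X] }  — shift
  I3: { [X → T . +] }  — shift
  I4: { [X' → X .] }  — accept
  I5: { [X → x . x x] }  — shift
  I6: { [X → x x . x] }  — shift
  I7: { [X → x x x .] }  — reduce
  I8: { [X → T + .] }  — reduce
  I9: { [T → . ( x D], [X → , + . X], [X → . , + X], [X → . T +], [X → . x x x] }  — shift
  I10: { [X → , + X .] }  — reduce
  I11: { [D → . X], [T → ( x . D], [T → . ( x D], [X → . , + X], [X → . T +], [X → . x x x] }  — shift
  I12: { [T → ( x D .] }  — reduce
  I13: { [D → X .] }  — reduce

No state contains both a complete item and a shift item.

Answer: No shift-reduce conflicts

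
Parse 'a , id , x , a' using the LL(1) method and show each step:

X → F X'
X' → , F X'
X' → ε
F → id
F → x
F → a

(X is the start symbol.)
Stack is shown with the top on the left.

Stack     Input             Action
----------------------------------
X $       a , id , x , a $  output X → F X'
F X' $    a , id , x , a $  output F → a
a X' $    a , id , x , a $  match 'a'
X' $      , id , x , a $    output X' → , F X'
, F X' $  , id , x , a $    match ','
F X' $    id , x , a $      output F → id
id X' $   id , x , a $      match 'id'
X' $      , x , a $         output X' → , F X'
, F X' $  , x , a $         match ','
F X' $    x , a $           output F → x
x X' $    x , a $           match 'x'
X' $      , a $             output X' → , F X'
, F X' $  , a $             match ','
F X' $    a $               output F → a
a X' $    a $               match 'a'
X' $      $                 output X' → ε
$         $                 accept

The string is accepted.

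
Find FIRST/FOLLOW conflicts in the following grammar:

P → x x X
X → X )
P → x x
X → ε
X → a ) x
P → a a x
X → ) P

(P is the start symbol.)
Yes. X → X ')' with FOLLOW(X) on { ')' }; X → ')' P with FOLLOW(X) on { ')' }

A FIRST/FOLLOW conflict occurs when a non-terminal N has a nullable alternative N → β (β ⇒* ε) and another alternative N → α with FIRST(α) ∩ FOLLOW(N) ≠ ∅: on such a lookahead the parser cannot decide between expanding α and letting N vanish via β.

Nullable non-terminals: X.
FIRST sets used below: FIRST(X) = { ')', 'a', ε }

X: nullable alternative(s) X → ε; FOLLOW(X) = { $, ')' }
  X → X ): FIRST \ {ε} = { ')', 'a' } — overlaps FOLLOW(X) on { ')' }: CONFLICT
  X → ε: FIRST \ {ε} = { } — this is the only nullable alternative, skip
  X → a ) x: FIRST \ {ε} = { 'a' } — disjoint from FOLLOW(X)
  X → ) P: FIRST \ {ε} = { ')' } — overlaps FOLLOW(X) on { ')' }: CONFLICT

P has no nullable alternative, so no FIRST/FOLLOW check is needed there.

So the grammar has 2 FIRST/FOLLOW conflicts (marked CONFLICT above).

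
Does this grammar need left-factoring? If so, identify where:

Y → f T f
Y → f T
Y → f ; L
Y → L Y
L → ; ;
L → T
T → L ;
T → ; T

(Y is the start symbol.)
Left-factoring is needed when two productions for the same non-terminal
share a common prefix on the right-hand side.

Productions for Y:
  Y → f T f
  Y → f T
  Y → f ; L
  Y → L Y
Productions for L:
  L → ; ;
  L → T
Productions for T:
  T → L ;
  T → ; T

Found common prefix 'f' in productions for Y

Answer: Yes, Y has productions with common prefix 'f'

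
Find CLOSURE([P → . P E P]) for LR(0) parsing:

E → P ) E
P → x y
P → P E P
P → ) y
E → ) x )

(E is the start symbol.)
{ [P → . ) y], [P → . P E P], [P → . x y] }

To compute CLOSURE, for each item [A → α.Bβ] where B is a non-terminal, add [B → .γ] for all productions B → γ; repeat for the newly added items until nothing changes.

Start with: [P → . P E P]
  [P → . P E P] has the dot before P: add [P → . x y], [P → . ) y]
No further items can be added.

CLOSURE = { [P → . ) y], [P → . P E P], [P → . x y] }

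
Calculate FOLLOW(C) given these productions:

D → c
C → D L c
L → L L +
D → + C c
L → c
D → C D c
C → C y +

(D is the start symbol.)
To compute FOLLOW(C), find every occurrence of C on a right-hand side N → α C β: add FIRST(β) \ {ε}, and if β is empty or nullable also add FOLLOW(N). Iterate to a fixed point.

In D → + C c: C is followed by c, add FIRST(c) \ {ε} = { 'c' }
In D → C D c: C is followed by D c, add FIRST(D c) \ {ε} = { '+', 'c' }
In C → C y +: C is followed by y '+', add FIRST(y '+') \ {ε} = { 'y' }

Taking the union: FOLLOW(C) = { '+', 'c', 'y' }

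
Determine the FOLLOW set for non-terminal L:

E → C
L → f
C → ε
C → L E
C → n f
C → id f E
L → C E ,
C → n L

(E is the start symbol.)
{ $, ',', 'f', 'id', 'n' }

In C → L E: L is followed by E, add FIRST(E) \ {ε} = { ',', 'f', 'id', 'n' }
  E is nullable, so also add FOLLOW(C)
In C → n L: L is at the end, add FOLLOW(C)

The FOLLOW sets referred to above (computed the same way, to a fixed point):
  FOLLOW(C) = { $, ',', 'f', 'id', 'n' }

Taking the union: FOLLOW(L) = { $, ',', 'f', 'id', 'n' }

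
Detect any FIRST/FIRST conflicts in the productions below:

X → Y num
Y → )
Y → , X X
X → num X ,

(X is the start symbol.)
No FIRST/FIRST conflicts.

FIRST sets of the non-terminals at (or reachable through a nullable prefix from) the front of some alternative:
  FIRST(Y) = { ')', ',' }

Productions for X:
  X → Y num: FIRST = { ')', ',' }
  X → num X ,: FIRST = { 'num' }
Productions for Y:
  Y → ): FIRST = { ')' }
  Y → , X X: FIRST = { ',' }

All alternatives of each non-terminal have pairwise disjoint FIRST sets.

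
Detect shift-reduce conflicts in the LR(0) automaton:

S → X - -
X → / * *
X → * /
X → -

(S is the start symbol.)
No shift-reduce conflicts

Augment with S' → S and build the canonical LR(0) collection (I0 = CLOSURE({[S' → . S]}), then GOTO on every symbol after a dot until no new states appear). It has 11 states:
  I0: { [S → . X - -], [S' → . S], [X → . * /], [X → . -], [X → . / * *] }  — shift
  I1: { [X → * . /] }  — shift
  I2: { [X → - .] }  — reduce
  I3: { [X → / . * *] }  — shift
  I4: { [S' → S .] }  — accept
  I5: { [S → X . - -] }  — shift
  I6: { [S → X - . -] }  — shift
  I7: { [S → X - - .] }  — reduce
  I8: { [X → / * . *] }  — shift
  I9: { [X → / * * .] }  — reduce
  I10: { [X → * / .] }  — reduce

No state contains both a complete item and a shift item.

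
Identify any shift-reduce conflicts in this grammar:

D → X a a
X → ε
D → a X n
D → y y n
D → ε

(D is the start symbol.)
Yes — I0: [D → .] vs [D → . a X n]

Augment with D' → D and build the canonical LR(0) collection (I0 = CLOSURE({[D' → . D]}), then GOTO on every symbol after a dot until no new states appear). It has 11 states:
  I0: { [D → . X a a], [D → . a X n], [D → . y y n], [D → .], [D' → . D], [X → .] }  — shift, 2 reduces
  I1: { [D' → D .] }  — accept
  I2: { [D → X . a a] }  — shift
  I3: { [D → a . X n], [X → .] }  — reduce
  I4: { [D → y . y n] }  — shift
  I5: { [D → y y . n] }  — shift
  I6: { [D → y y n .] }  — reduce
  I7: { [D → a X . n] }  — shift
  I8: { [D → a X n .] }  — reduce
  I9: { [D → X a . a] }  — shift
  I10: { [D → X a a .] }  — reduce

I0 contains reduce items [D → .], [X → .] and shift items [D → . a X n], [D → . y y n] — shift-reduce conflict.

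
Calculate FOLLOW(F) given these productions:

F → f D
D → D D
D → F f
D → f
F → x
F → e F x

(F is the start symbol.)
F is the start symbol, so $ ∈ FOLLOW(F).
In D → F f: F is followed by f, add FIRST(f) \ {ε} = { 'f' }
In F → e F x: F is followed by x, add FIRST(x) \ {ε} = { 'x' }

Taking the union: FOLLOW(F) = { $, 'f', 'x' }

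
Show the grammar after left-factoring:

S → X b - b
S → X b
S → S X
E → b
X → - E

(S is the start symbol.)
Left-factoring transforms A → αβ₁ | αβ₂ into A → αA' and A' → β₁ | β₂
(α is the longest common prefix among the alternatives). Repeat until
no nonterminal has two alternatives with a common prefix.

Round 1: S has alternatives sharing prefix 'X b'. Introduce S': S → X b S'
  Add: S' → - b
  Add: S' → ε

No remaining common prefixes — done.

Resulting grammar:
S → X b S'
S' → - b
S' → ε
S → S X
E → b
X → - E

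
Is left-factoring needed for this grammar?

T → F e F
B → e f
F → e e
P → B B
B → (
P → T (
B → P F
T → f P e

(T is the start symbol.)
Left-factoring is needed when two productions for the same non-terminal
share a common prefix on the right-hand side.

Productions for T:
  T → F e F
  T → f P e
Productions for B:
  B → e f
  B → (
  B → P F
Productions for P:
  P → B B
  P → T (

No common prefixes found.

Answer: No, left-factoring is not needed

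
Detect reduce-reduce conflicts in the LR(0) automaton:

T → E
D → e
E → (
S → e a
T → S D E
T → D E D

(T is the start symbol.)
No reduce-reduce conflicts

A reduce-reduce conflict occurs when an LR(0) state has two complete items [A → α .] and [B → β .] — both call for a reduction, and with no lookahead the parser cannot choose between them.

Augment with T' → T and build the canonical LR(0) collection (I0 = CLOSURE({[T' → . T]}), then GOTO on every symbol after a dot until no new states appear). It has 13 states:
  I0: { [D → . e], [E → . (], [S → . e a], [T → . D E D], [T → . E], [T → . S D E], [T' → . T] }  — shift
  I1: { [E → ( .] }  — reduce
  I2: { [E → . (], [T → D . E D] }  — shift
  I3: { [T → E .] }  — reduce
  I4: { [D → . e], [T → S . D E] }  — shift
  I5: { [T' → T .] }  — accept
  I6: { [D → e .], [S → e . a] }  — shift, reduce
  I7: { [S → e a .] }  — reduce
  I8: { [E → . (], [T → S D . E] }  — shift
  I9: { [D → e .] }  — reduce
  I10: { [T → S D E .] }  — reduce
  I11: { [D → . e], [T → D E . D] }  — shift
  I12: { [T → D E D .] }  — reduce

No state contains more than one complete item.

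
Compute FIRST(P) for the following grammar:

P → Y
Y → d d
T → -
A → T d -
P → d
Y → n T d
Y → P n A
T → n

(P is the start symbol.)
{ 'd', 'n' }

To compute FIRST(P), examine every production with P on the left-hand side, reading each right-hand side left to right until a non-nullable symbol is reached.

FIRST sets of the other non-terminals involved (by the same procedure, iterated to a fixed point):
  FIRST(Y) = { 'd', 'n' }

From P → Y:
  - Y is a non-terminal: add FIRST(Y) \ {ε} = { 'd', 'n' }
    Y is not nullable, so stop
From P → d:
  - d is a terminal: add 'd' and stop

Collecting: FIRST(P) = { 'd', 'n' }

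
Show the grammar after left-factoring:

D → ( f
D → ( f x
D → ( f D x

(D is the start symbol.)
Left-factoring transforms A → αβ₁ | αβ₂ into A → αA' and A' → β₁ | β₂
(α is the longest common prefix among the alternatives). Repeat until
no nonterminal has two alternatives with a common prefix.

Round 1: D has alternatives sharing prefix '( f'. Introduce D': D → ( f D'
  Add: D' → ε
  Add: D' → x
  Add: D' → D x

No remaining common prefixes — done.

Resulting grammar:
D → ( f D'
D' → ε
D' → x
D' → D x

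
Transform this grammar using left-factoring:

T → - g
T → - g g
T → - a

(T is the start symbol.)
T → - T'
T' → g T''
T'' → ε
T'' → g
T' → a

Left-factoring transforms A → αβ₁ | αβ₂ into A → αA' and A' → β₁ | β₂
(α is the longest common prefix among the alternatives). Repeat until
no nonterminal has two alternatives with a common prefix.

Round 1: T has alternatives sharing prefix '-'. Introduce T': T → - T'
  Add: T' → g
  Add: T' → g g
  Add: T' → a

Round 2: T' has alternatives sharing prefix 'g'. Introduce T'': T' → g T''
  Add: T'' → ε
  Add: T'' → g

No remaining common prefixes — done.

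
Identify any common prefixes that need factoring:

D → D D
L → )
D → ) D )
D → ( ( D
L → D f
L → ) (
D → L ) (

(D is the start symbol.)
Left-factoring is needed when two productions for the same non-terminal
share a common prefix on the right-hand side.

Productions for D:
  D → D D
  D → ) D )
  D → ( ( D
  D → L ) (
Productions for L:
  L → )
  L → D f
  L → ) (

Found common prefix ')' in productions for L

Answer: Yes, L has productions with common prefix ')'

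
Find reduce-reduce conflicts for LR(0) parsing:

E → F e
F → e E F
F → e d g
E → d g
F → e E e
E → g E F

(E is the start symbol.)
Yes — I10: [E → d g .] vs [F → e d g .]

A reduce-reduce conflict occurs when an LR(0) state has two complete items [A → α .] and [B → β .] — both call for a reduction, and with no lookahead the parser cannot choose between them.

Augment with E' → E and build the canonical LR(0) collection (I0 = CLOSURE({[E' → . E]}), then GOTO on every symbol after a dot until no new states appear). It has 15 states:
  I0: { [E → . F e], [E → . d g], [E → . g E F], [E' → . E], [F → . e E F], [F → . e E e], [F → . e d g] }  — shift
  I1: { [E' → E .] }  — accept
  I2: { [E → F . e] }  — shift
  I3: { [E → d . g] }  — shift
  I4: { [E → . F e], [E → . d g], [E → . g E F], [F → . e E F], [F → . e E e], [F → . e d g], [F → e . E F], [F → e . E e], [F → e . d g] }  — shift
  I5: { [E → . F e], [E → . d g], [E → . g E F], [E → g . E F], [F → . e E F], [F → . e E e], [F → . e d g] }  — shift
  I6: { [E → g E . F], [F → . e E F], [F → . e E e], [F → . e d g] }  — shift
  I7: { [E → g E F .] }  — reduce
  I8: { [F → . e E F], [F → . e E e], [F → . e d g], [F → e E . F], [F → e E . e] }  — shift
  I9: { [E → d . g], [F → e d . g] }  — shift
  I10: { [E → d g .], [F → e d g .] }  — 2 reduces
  I11: { [F → e E F .] }  — reduce
  I12: { [E → . F e], [E → . d g], [E → . g E F], [F → . e E F], [F → . e E e], [F → . e d g], [F → e . E F], [F → e . E e], [F → e . d g], [F → e E e .] }  — shift, reduce
  I13: { [E → d g .] }  — reduce
  I14: { [E → F e .] }  — reduce

I10 contains complete items [E → d g .], [F → e d g .] — reduce-reduce conflict.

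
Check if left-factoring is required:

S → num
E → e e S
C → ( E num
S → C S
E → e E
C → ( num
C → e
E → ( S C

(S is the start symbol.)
Yes, E has productions with common prefix 'e'; C has productions with common prefix '('

Left-factoring is needed when two productions for the same non-terminal
share a common prefix on the right-hand side.

Productions for S:
  S → num
  S → C S
Productions for E:
  E → e e S
  E → e E
  E → ( S C
Productions for C:
  C → ( E num
  C → ( num
  C → e

Found common prefix 'e' in productions for E
Found common prefix '(' in productions for C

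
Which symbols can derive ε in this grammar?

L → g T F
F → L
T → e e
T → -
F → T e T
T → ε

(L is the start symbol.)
A non-terminal is nullable if it can derive ε (the empty string): either it has an ε-production, or it has a production whose right-hand side consists entirely of nullable non-terminals.

ε-productions: T → ε
So T is immediately nullable.
No further non-terminal can be added: every production for the remaining non-terminals contains a terminal or a non-nullable non-terminal.
Nullable = { 'T' }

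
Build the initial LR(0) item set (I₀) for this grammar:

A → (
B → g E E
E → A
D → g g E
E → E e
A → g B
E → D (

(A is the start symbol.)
First, augment the grammar with A' → A
I₀ = CLOSURE({ [A' → . A] }):
  [A' → . A] has the dot before A: add [A → . (], [A → . g B]
No further items can be added.

I₀ = { [A → . (], [A → . g B], [A' → . A] }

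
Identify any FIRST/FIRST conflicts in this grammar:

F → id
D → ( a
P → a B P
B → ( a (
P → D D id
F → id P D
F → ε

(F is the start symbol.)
A FIRST/FIRST conflict occurs when two productions N → α and N → β for the same non-terminal have FIRST(α) ∩ FIRST(β) ≠ ∅ (with ε ∈ FIRST of a nullable right-hand side, so two nullable alternatives also conflict).

FIRST sets of the non-terminals at (or reachable through a nullable prefix from) the front of some alternative:
  FIRST(D) = { '(' }

Productions for F:
  F → id: FIRST = { 'id' }
  F → id P D: FIRST = { 'id' }
  F → ε: FIRST = { ε }
Productions for P:
  P → a B P: FIRST = { 'a' }
  P → D D id: FIRST = { '(' }
D, B have only one production, so no FIRST/FIRST conflict is possible there.

Conflict for F: F → id and F → id P D
  Overlap: { 'id' }

Answer: Yes. F → id / F → id P D on { 'id' }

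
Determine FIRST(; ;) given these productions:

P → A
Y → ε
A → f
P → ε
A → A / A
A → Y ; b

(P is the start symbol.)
{ ';' }

To compute FIRST(; ;), process the symbols left to right:
Symbol ; is a terminal. Add ';' and stop.
FIRST(; ;) = { ';' }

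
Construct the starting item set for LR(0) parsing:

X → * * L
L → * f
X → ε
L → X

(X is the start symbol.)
{ [X → . * * L], [X → .], [X' → . X] }

First, augment the grammar with X' → X
I₀ = CLOSURE({ [X' → . X] }):
  [X' → . X] has the dot before X: add [X → . * * L], [X → .]
No further items can be added.

I₀ = { [X → . * * L], [X → .], [X' → . X] }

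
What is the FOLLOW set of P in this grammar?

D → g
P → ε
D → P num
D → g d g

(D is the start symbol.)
In D → P num: P is followed by num, add FIRST(num) \ {ε} = { 'num' }

Taking the union: FOLLOW(P) = { 'num' }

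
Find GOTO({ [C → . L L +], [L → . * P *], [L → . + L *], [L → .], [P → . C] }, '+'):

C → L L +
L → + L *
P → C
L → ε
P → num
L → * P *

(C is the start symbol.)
{ [L → + . L *], [L → . * P *], [L → . + L *], [L → .] }

GOTO(I, '+') = CLOSURE({ [A → αX.β] : [A → α.Xβ] ∈ I, X = '+' })

Items with dot before '+', with the dot advanced:
  [L → . + L *] → [L → + . L *]
Closure of the advanced items:
  [L → + . L *] has the dot before L: add [L → . + L *], [L → .], [L → . * P *]

GOTO = { [L → + . L *], [L → . * P *], [L → . + L *], [L → .] }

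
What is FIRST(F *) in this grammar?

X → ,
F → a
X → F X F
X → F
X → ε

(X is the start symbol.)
FIRST sets of the non-terminals involved (from the grammar, by fixed-point iteration):
  FIRST(F) = { 'a' }

To compute FIRST(F *), process the symbols left to right:
Symbol F is a non-terminal. Add FIRST(F) \ {ε} = { 'a' }
F is not nullable (ε ∉ FIRST(F)), so stop here.
FIRST(F *) = { 'a' }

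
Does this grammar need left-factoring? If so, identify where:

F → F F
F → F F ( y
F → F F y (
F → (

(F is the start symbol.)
Left-factoring is needed when two productions for the same non-terminal
share a common prefix on the right-hand side.

Productions for F:
  F → F F
  F → F F ( y
  F → F F y (
  F → (

Found common prefix 'F F' in productions for F

Answer: Yes, F has productions with common prefix 'F F'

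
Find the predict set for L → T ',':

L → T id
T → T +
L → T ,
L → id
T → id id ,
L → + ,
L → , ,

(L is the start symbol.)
{ 'id' }

PREDICT(L → T ',') = (FIRST(RHS) \ {ε}) ∪ (FOLLOW(L) if ε ∈ FIRST(RHS), i.e. RHS ⇒* ε)
FIRST(T) = { 'id' }
FIRST(T ',') = { 'id' }
ε ∉ FIRST(T ','), so FOLLOW(L) is not added.
PREDICT(L → T ',') = { 'id' }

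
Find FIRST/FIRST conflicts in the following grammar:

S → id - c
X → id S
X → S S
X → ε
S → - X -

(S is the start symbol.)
A FIRST/FIRST conflict occurs when two productions N → α and N → β for the same non-terminal have FIRST(α) ∩ FIRST(β) ≠ ∅ (with ε ∈ FIRST of a nullable right-hand side, so two nullable alternatives also conflict).

FIRST sets of the non-terminals at (or reachable through a nullable prefix from) the front of some alternative:
  FIRST(S) = { '-', 'id' }

Productions for S:
  S → id - c: FIRST = { 'id' }
  S → - X -: FIRST = { '-' }
Productions for X:
  X → id S: FIRST = { 'id' }
  X → S S: FIRST = { '-', 'id' }
  X → ε: FIRST = { ε }

Conflict for X: X → id S and X → S S
  Overlap: { 'id' }

Answer: Yes. X → id S / X → S S on { 'id' }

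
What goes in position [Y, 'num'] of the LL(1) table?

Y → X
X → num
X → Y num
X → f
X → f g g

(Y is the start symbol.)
To find M[Y, 'num'], we find productions for Y where 'num' is in the predict set (PREDICT(N → α) = (FIRST(α) \ {ε}) ∪ (FOLLOW(N) if α ⇒* ε)).

Relevant sets:
  FIRST(X) = { 'f', 'num' }

Y → X: PREDICT = { 'f', 'num' }
  'num' is in predict set, so this production goes in M[Y, 'num']

M[Y, 'num'] = Y → X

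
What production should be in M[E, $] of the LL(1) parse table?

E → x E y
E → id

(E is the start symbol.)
To find M[E, $], we find productions for E where $ is in the predict set (PREDICT(N → α) = (FIRST(α) \ {ε}) ∪ (FOLLOW(N) if α ⇒* ε)).

E → x E y: PREDICT = { 'x' }
E → id: PREDICT = { 'id' }

M[E, $] is empty (no production applies)

Answer: Empty (error entry)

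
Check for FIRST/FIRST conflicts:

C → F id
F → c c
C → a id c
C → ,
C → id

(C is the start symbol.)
A FIRST/FIRST conflict occurs when two productions N → α and N → β for the same non-terminal have FIRST(α) ∩ FIRST(β) ≠ ∅ (with ε ∈ FIRST of a nullable right-hand side, so two nullable alternatives also conflict).

FIRST sets of the non-terminals at (or reachable through a nullable prefix from) the front of some alternative:
  FIRST(F) = { 'c' }

Productions for C:
  C → F id: FIRST = { 'c' }
  C → a id c: FIRST = { 'a' }
  C → ,: FIRST = { ',' }
  C → id: FIRST = { 'id' }
F has only one production, so no FIRST/FIRST conflict is possible there.

All alternatives of each non-terminal have pairwise disjoint FIRST sets.

Answer: No FIRST/FIRST conflicts.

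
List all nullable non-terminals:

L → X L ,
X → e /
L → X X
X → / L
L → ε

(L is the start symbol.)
{ 'L' }

A non-terminal is nullable if it can derive ε (the empty string): either it has an ε-production, or it has a production whose right-hand side consists entirely of nullable non-terminals.

ε-productions: L → ε
So L is immediately nullable.
No further non-terminal can be added: every production for the remaining non-terminals contains a terminal or a non-nullable non-terminal.
Nullable = { 'L' }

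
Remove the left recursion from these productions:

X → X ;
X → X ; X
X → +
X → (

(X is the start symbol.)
X is directly left-recursive. The standard transformation for
  A → A α₁ | ... | A α_m | β₁ | ... | β_n
is
  A  → β₁ A' | ... | β_n A'
  A' → α₁ A' | ... | α_m A' | ε

X → + becomes X → + X'
X → ( becomes X → ( X'
X → X ; becomes X' → ; X'
X → X ; X becomes X' → ; X X'
Add X' → ε

Resulting grammar:
X → + X'
X → ( X'
X' → ; X'
X' → ; X X'
X' → ε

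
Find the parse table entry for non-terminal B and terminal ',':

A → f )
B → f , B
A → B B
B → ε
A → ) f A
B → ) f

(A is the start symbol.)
Empty (error entry)

To find M[B, ','], we find productions for B where ',' is in the predict set (PREDICT(N → α) = (FIRST(α) \ {ε}) ∪ (FOLLOW(N) if α ⇒* ε)).

Relevant sets:
  FOLLOW(B) = { $, ')', 'f' }

B → f , B: PREDICT = { 'f' }
B → ε: PREDICT = { $, ')', 'f' }
B → ) f: PREDICT = { ')' }

M[B, ','] is empty (no production applies)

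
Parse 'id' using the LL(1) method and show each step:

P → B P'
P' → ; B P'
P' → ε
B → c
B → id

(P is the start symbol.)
LL(1) parsing maintains a stack (initially the start symbol over $) and the input. At each step: if the stack top is a terminal, match it against the current input token; if it is a non-terminal N, replace it with the RHS of M[N, lookahead] (the unique production whose predict set contains the lookahead).

Stack is shown with the top on the left.

Stack    Input  Action
----------------------
P $      id $   output P → B P'
B P' $   id $   output B → id
id P' $  id $   match 'id'
P' $     $      output P' → ε
$        $      accept

The string is accepted.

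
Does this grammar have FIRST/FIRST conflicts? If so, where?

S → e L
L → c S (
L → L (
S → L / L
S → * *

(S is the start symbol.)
FIRST sets of the non-terminals at (or reachable through a nullable prefix from) the front of some alternative:
  FIRST(L) = { 'c' }

Productions for S:
  S → e L: FIRST = { 'e' }
  S → L / L: FIRST = { 'c' }
  S → * *: FIRST = { '*' }
Productions for L:
  L → c S (: FIRST = { 'c' }
  L → L (: FIRST = { 'c' }

Conflict for L: L → c S ( and L → L (
  Overlap: { 'c' }

Answer: Yes. L → c S '(' / L → L '(' on { 'c' }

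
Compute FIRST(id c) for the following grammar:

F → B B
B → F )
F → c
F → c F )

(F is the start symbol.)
To compute FIRST(id c), process the symbols left to right:
Symbol id is a terminal. Add 'id' and stop.
FIRST(id c) = { 'id' }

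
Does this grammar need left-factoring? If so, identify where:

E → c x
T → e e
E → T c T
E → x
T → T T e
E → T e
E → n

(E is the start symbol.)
Left-factoring is needed when two productions for the same non-terminal
share a common prefix on the right-hand side.

Productions for E:
  E → c x
  E → T c T
  E → x
  E → T e
  E → n
Productions for T:
  T → e e
  T → T T e

Found common prefix 'T' in productions for E

Answer: Yes, E has productions with common prefix 'T'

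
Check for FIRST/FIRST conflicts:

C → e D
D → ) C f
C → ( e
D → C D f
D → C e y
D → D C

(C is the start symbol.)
Yes. D → ')' C f / D → D C on { ')' }; D → C D f / D → C e y on { '(', 'e' }; D → C D f / D → D C on { '(', 'e' }; D → C e y / D → D C on { '(', 'e' }

FIRST sets of the non-terminals at (or reachable through a nullable prefix from) the front of some alternative:
  FIRST(C) = { '(', 'e' }
  FIRST(D) = { '(', ')', 'e' }

Productions for C:
  C → e D: FIRST = { 'e' }
  C → ( e: FIRST = { '(' }
Productions for D:
  D → ) C f: FIRST = { ')' }
  D → C D f: FIRST = { '(', 'e' }
  D → C e y: FIRST = { '(', 'e' }
  D → D C: FIRST = { '(', ')', 'e' }

Conflict for D: D → ) C f and D → D C
  Overlap: { ')' }
Conflict for D: D → C D f and D → C e y
  Overlap: { '(', 'e' }
Conflict for D: D → C D f and D → D C
  Overlap: { '(', 'e' }
Conflict for D: D → C e y and D → D C
  Overlap: { '(', 'e' }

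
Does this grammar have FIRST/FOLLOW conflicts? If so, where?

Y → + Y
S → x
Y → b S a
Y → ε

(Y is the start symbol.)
No FIRST/FOLLOW conflicts.

Nullable non-terminals: Y.

Y: nullable alternative(s) Y → ε; FOLLOW(Y) = { $ }
  Y → + Y: FIRST \ {ε} = { '+' } — disjoint from FOLLOW(Y)
  Y → b S a: FIRST \ {ε} = { 'b' } — disjoint from FOLLOW(Y)
  Y → ε: FIRST \ {ε} = { } — this is the only nullable alternative, skip

S has no nullable alternative, so no FIRST/FOLLOW check is needed there.

No FIRST/FOLLOW conflicts found.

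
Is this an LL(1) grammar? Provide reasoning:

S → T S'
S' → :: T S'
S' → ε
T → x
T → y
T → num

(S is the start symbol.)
Relevant sets:
  FOLLOW(S') = { $ }

For S':
  PREDICT(S' → :: T S') = { '::' }
  PREDICT(S' → ε) = { $ }
For T:
  PREDICT(T → x) = { 'x' }
  PREDICT(T → y) = { 'y' }
  PREDICT(T → num) = { 'num' }
S has a single production, so nothing to check there.

All predict sets are disjoint. The grammar IS LL(1).

Answer: Yes, the grammar is LL(1).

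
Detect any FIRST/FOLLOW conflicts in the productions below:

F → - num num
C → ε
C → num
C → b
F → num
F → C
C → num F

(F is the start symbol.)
Nullable non-terminals: C, F.
FIRST sets used below: FIRST(C) = { 'b', 'num', ε }

C: nullable alternative(s) C → ε; FOLLOW(C) = { $ }
  C → ε: FIRST \ {ε} = { } — this is the only nullable alternative, skip
  C → num: FIRST \ {ε} = { 'num' } — disjoint from FOLLOW(C)
  C → b: FIRST \ {ε} = { 'b' } — disjoint from FOLLOW(C)
  C → num F: FIRST \ {ε} = { 'num' } — disjoint from FOLLOW(C)

F: nullable alternative(s) F → C; FOLLOW(F) = { $ }
  F → - num num: FIRST \ {ε} = { '-' } — disjoint from FOLLOW(F)
  F → num: FIRST \ {ε} = { 'num' } — disjoint from FOLLOW(F)
  F → C: FIRST \ {ε} = { 'b', 'num' } — this is the only nullable alternative, skip

No FIRST/FOLLOW conflicts found.

Answer: No FIRST/FOLLOW conflicts.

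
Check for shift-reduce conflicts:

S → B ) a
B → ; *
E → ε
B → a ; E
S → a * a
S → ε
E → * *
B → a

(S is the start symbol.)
Yes — I0: [S → .] vs [B → . ; *]; I4: [B → a .] vs [B → a . ; E]; I6: [E → .] vs [E → . * *]

Augment with S' → S and build the canonical LR(0) collection (I0 = CLOSURE({[S' → . S]}), then GOTO on every symbol after a dot until no new states appear). It has 14 states:
  I0: { [B → . ; *], [B → . a ; E], [B → . a], [S → . B ) a], [S → . a * a], [S → .], [S' → . S] }  — shift, reduce
  I1: { [B → ; . *] }  — shift
  I2: { [S → B . ) a] }  — shift
  I3: { [S' → S .] }  — accept
  I4: { [B → a . ; E], [B → a .], [S → a . * a] }  — shift, reduce
  I5: { [S → a * . a] }  — shift
  I6: { [B → a ; . E], [E → . * *], [E → .] }  — shift, reduce
  I7: { [E → * . *] }  — shift
  I8: { [B → a ; E .] }  — reduce
  I9: { [E → * * .] }  — reduce
  I10: { [S → a * a .] }  — reduce
  I11: { [S → B ) . a] }  — shift
  I12: { [S → B ) a .] }  — reduce
  I13: { [B → ; * .] }  — reduce

I0 contains reduce item [S → .] and shift items [B → . ; *], [B → . a], [B → . a ; E], [S → . a * a] — shift-reduce conflict.
I4 contains reduce item [B → a .] and shift items [B → a . ; E], [S → a . * a] — shift-reduce conflict.
I6 contains reduce item [E → .] and shift item [E → . * *] — shift-reduce conflict.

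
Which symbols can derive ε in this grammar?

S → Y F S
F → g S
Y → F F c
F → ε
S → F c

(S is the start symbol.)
{ 'F' }

A non-terminal is nullable if it can derive ε (the empty string): either it has an ε-production, or it has a production whose right-hand side consists entirely of nullable non-terminals.

ε-productions: F → ε
So F is immediately nullable.
No further non-terminal can be added: every production for the remaining non-terminals contains a terminal or a non-nullable non-terminal.
Nullable = { 'F' }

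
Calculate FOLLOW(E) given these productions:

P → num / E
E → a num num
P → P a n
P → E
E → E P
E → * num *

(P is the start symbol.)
{ $, '*', 'a', 'num' }

To compute FOLLOW(E), find every occurrence of E on a right-hand side N → α E β: add FIRST(β) \ {ε}, and if β is empty or nullable also add FOLLOW(N). Iterate to a fixed point.

In P → num / E: E is at the end, add FOLLOW(P)
In P → E: E is at the end, add FOLLOW(P)
In E → E P: E is followed by P, add FIRST(P) \ {ε} = { '*', 'a', 'num' }

The FOLLOW sets referred to above (computed the same way, to a fixed point):
  FOLLOW(P) = { $, '*', 'a', 'num' }

Taking the union: FOLLOW(E) = { $, '*', 'a', 'num' }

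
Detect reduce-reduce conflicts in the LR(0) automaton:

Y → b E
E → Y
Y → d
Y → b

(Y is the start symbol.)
No reduce-reduce conflicts

Augment with Y' → Y and build the canonical LR(0) collection (I0 = CLOSURE({[Y' → . Y]}), then GOTO on every symbol after a dot until no new states appear). It has 6 states:
  I0: { [Y → . b E], [Y → . b], [Y → . d], [Y' → . Y] }  — shift
  I1: { [Y' → Y .] }  — accept
  I2: { [E → . Y], [Y → . b E], [Y → . b], [Y → . d], [Y → b . E], [Y → b .] }  — shift, reduce
  I3: { [Y → d .] }  — reduce
  I4: { [Y → b E .] }  — reduce
  I5: { [E → Y .] }  — reduce

No state contains more than one complete item.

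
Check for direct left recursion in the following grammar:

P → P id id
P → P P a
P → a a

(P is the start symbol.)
P → P id id: LEFT RECURSIVE (starts with P)
P → P P a: LEFT RECURSIVE (starts with P)
P → a a: starts with a

The grammar has direct left recursion on: P.

Answer: Yes, P is left-recursive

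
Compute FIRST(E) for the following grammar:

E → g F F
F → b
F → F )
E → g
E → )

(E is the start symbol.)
{ ')', 'g' }

From E → g F F:
  - g is a terminal: add 'g' and stop
From E → g:
  - g is a terminal: add 'g' and stop
From E → ):
  - ')' is a terminal: add ')' and stop

Collecting: FIRST(E) = { ')', 'g' }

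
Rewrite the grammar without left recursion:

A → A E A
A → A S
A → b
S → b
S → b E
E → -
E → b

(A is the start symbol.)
A is directly left-recursive. The standard transformation for
  A → A α₁ | ... | A α_m | β₁ | ... | β_n
is
  A  → β₁ A' | ... | β_n A'
  A' → α₁ A' | ... | α_m A' | ε

A → b becomes A → b A'
A → A E A becomes A' → E A A'
A → A S becomes A' → S A'
Add A' → ε

Productions for other non-terminals are unchanged:
  S → b
  S → b E
  E → -
  E → b

Resulting grammar:
A → b A'
A' → E A A'
A' → S A'
A' → ε
S → b
S → b E
E → -
E → b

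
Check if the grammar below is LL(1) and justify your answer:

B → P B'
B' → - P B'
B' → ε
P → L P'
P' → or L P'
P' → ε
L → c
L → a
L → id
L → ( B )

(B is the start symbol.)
A grammar is LL(1) if for each non-terminal N with multiple productions, the predict sets of those productions are pairwise disjoint, where PREDICT(N → α) = (FIRST(α) \ {ε}) ∪ (FOLLOW(N) if α ⇒* ε).

Relevant sets:
  FOLLOW(B') = { $, ')' }
  FOLLOW(P') = { $, ')', '-' }

For B':
  PREDICT(B' → '-' P B') = { '-' }
  PREDICT(B' → ε) = { $, ')' }
For P':
  PREDICT(P' → or L P') = { 'or' }
  PREDICT(P' → ε) = { $, ')', '-' }
For L:
  PREDICT(L → c) = { 'c' }
  PREDICT(L → a) = { 'a' }
  PREDICT(L → id) = { 'id' }
  PREDICT(L → '(' B ')') = { '(' }
B, P have a single production, so nothing to check there.

All predict sets are disjoint. The grammar IS LL(1).

Answer: Yes, the grammar is LL(1).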